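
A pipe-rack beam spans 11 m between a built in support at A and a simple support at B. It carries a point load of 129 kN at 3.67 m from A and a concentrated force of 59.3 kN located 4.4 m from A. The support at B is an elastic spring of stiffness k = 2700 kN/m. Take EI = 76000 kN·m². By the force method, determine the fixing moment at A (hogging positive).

Release the roller at B. Primary structure: cantilever fixed at A.
Deflection at B on the released cantilever, summing each load's contribution:
  point load 129 at a = 3.67: Pa²(3L − a)/(6EI) = 8493/EI
  point load 59.3 at a = 4.4: Pa²(3L − a)/(6EI) = 5472/EI
  δ_0 = 13966/EI
Flexibility coefficient — unit upward force at B: δ_{BB} = L³/(3EI) = 443.7/EI.
With EI = 76000 kN·m²: δ_0 = 0.18376 m and δ_{BB} = 0.005838 m/kN.
Compatibility — the spring shortens by R_B/k under the reaction it provides: δ_0 − R_B·δ_{BB} = R_B/k. With 1/k = 0.00037 m/kN, R_B = δ_0 / (δ_{BB} + 1/k) = 0.18376 / (0.005838 + 0.00037) = 29.6 kN.
Moment equilibrium about A: M_A = Σ(load moments about A) − R_B·L = 734.4 − 29.6×11 = 408.7 kN·m.

M_A = 408.7 kN·m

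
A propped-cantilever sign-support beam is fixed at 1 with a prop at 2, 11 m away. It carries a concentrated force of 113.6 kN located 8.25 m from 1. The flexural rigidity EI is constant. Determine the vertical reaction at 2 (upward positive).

Choose R_2 as the redundant. The primary structure is the cantilever fixed at 1.
Downward deflection at the released point 2 due to the loads:
  point load 113.6 at a = 8.25: Pa²(3L − a)/(6EI) = 31894/EI
Tip deflection under a unit load at 2: L³/(3EI) = 443.7/EI.
The prop prevents deflection at 2: R_2 = δ_0/δ_{22} = 31894/443.7 = 71.89 kN.

R_2 = 71.89 kN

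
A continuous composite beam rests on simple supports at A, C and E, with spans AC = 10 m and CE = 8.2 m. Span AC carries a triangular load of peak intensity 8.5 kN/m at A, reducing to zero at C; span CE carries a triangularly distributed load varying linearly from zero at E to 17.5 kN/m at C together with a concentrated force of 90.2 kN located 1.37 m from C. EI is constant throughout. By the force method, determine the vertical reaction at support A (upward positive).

Take M_C as the redundant. Released structure: two simple spans AC and CE with a hinge at C.
End slopes at the hinge C, treating each span as simply supported:
  span AC: triangular load, peak 8.5: 7w₀L³/(360EI) = 165.3/EI
  span CE: triangular load, peak 17.5: w₀L³/(45EI) = 214.4/EI
  span CE: point load 90.2 at a = 1.37: Pab(L + b)/(6LEI) = 257.8/EI
  relative rotation θ_0 = (165.3 + 472.3)/EI = 637.5/EI
A unit hogging moment at C produces rotation L₁/(3EI) + L₂/(3EI) = 6.067/EI.
Slope continuity at C: θ_0 = M_C·6.067/EI, so M_C = 637.5/6.067 = 105.1 kN·m (hogging).
Span AC, ΣM about A with M_C applied at C: R_C^{AC}·10 = 141.7 + 105.1, so R_C^{AC} = 24.68 kN and R_A = 42.5 − 24.68 = 17.82 kN.

R_A = 17.82 kN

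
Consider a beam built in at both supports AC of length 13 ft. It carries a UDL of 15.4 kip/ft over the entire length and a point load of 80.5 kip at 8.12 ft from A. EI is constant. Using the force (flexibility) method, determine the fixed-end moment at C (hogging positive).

Release both end moments; the primary structure is a simply-supported span AC with redundants M_A and M_C.
Simple-span end rotations at A and C under the given loads:
  at A: UDL 15.4: wL³/(24EI) = 1410/EI
  at C: UDL 15.4: wL³/(24EI) = 1410/EI
  at A: point load 80.5 at a = 8.12: Pab(L + b)/(6LEI) = 731.2/EI
  at C: point load 80.5 at a = 8.12: Pab(L + a)/(6LEI) = 863.7/EI
  θ_A0 = 2141/EI,  θ_C0 = 2273/EI
Flexibility coefficients: a unit moment at one end gives L/(3EI) there and L/(6EI) at the far end, so f₁₁ = f₂₂ = 4.333/EI and f₁₂ = f₂₁ = 2.167/EI.
Compatibility — zero rotation at each built-in end:
  4.333 M_A + 2.167 M_C = 2141
  2.167 M_A + 4.333 M_C = 2273
Solving the pair gives M_A = 309 kip·ft and M_C = 370.1 kip·ft (hogging).

M_C = 370.1 kip·ft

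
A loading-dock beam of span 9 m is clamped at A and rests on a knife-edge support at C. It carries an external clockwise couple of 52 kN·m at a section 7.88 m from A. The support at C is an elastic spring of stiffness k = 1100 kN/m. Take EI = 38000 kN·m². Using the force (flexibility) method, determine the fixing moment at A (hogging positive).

Release the roller at C. Primary structure: cantilever fixed at A.
Deflection at C on the released cantilever, summing each load's contribution:
  clockwise couple 52 at a = 7.88: M₀a(2L − a)/(2EI) = 2073/EI
Flexibility coefficient — unit upward force at C: δ_{CC} = L³/(3EI) = 243/EI.
With EI = 38000 kN·m²: δ_0 = 0.054563 m and δ_{CC} = 0.006395 m/kN.
Compatibility — the spring shortens by R_C/k under the reaction it provides: δ_0 − R_C·δ_{CC} = R_C/k. With 1/k = 0.000909 m/kN, R_C = δ_0 / (δ_{CC} + 1/k) = 0.054563 / (0.006395 + 0.000909) = 7.47 kN.
Moment equilibrium about A: M_A = Σ(load moments about A) − R_C·L = 52 − 7.47×9 = -15.23 kN·m.

M_A = -15.23 kN·m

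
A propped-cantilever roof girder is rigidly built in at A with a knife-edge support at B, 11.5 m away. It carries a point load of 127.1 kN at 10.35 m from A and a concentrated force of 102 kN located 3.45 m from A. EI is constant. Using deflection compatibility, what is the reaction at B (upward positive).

R_B = 120.5 kN

Remove the prop at B; the released (primary) structure is a cantilever built in at A.
Downward deflection at the released point B due to the loads:
  point load 127.1 at a = 10.35: Pa²(3L − a)/(6EI) = 54801/EI
  point load 102 at a = 3.45: Pa²(3L − a)/(6EI) = 6283/EI
  δ_0 = 61084/EI
Tip deflection under a unit load at B: L³/(3EI) = 507/EI.
The prop prevents deflection at B: R_B = δ_0/δ_{BB} = 61084/507 = 120.5 kN.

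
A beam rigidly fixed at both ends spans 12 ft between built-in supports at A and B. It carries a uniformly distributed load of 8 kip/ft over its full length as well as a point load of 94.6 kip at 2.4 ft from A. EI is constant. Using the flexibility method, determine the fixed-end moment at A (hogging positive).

Take the two fixed-end moments M_A, M_B as redundants; the released structure is the simple span AB.
Simple-span end rotations at A and B under the given loads:
  at A: UDL 8: wL³/(24EI) = 576/EI
  at B: UDL 8: wL³/(24EI) = 576/EI
  at A: point load 94.6 at a = 2.4: Pab(L + b)/(6LEI) = 653.9/EI
  at B: point load 94.6 at a = 2.4: Pab(L + a)/(6LEI) = 435.9/EI
  θ_A0 = 1230/EI,  θ_B0 = 1012/EI
Flexibility coefficients: a unit moment at one end gives L/(3EI) there and L/(6EI) at the far end, so f₁₁ = f₂₂ = 4/EI and f₁₂ = f₂₁ = 2/EI.
Compatibility — zero rotation at each built-in end:
  4 M_A + 2 M_B = 1230
  2 M_A + 4 M_B = 1012
Solving the pair gives M_A = 241.3 kip·ft and M_B = 132.3 kip·ft (hogging).

M_A = 241.3 kip·ft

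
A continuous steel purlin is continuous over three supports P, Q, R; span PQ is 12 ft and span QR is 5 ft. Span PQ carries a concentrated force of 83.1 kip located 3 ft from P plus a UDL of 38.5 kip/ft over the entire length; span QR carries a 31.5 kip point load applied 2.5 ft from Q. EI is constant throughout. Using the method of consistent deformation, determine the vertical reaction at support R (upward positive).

Release continuity at Q by inserting a hinge; the redundant is the internal moment M_Q. The primary structure is two simply-supported spans PQ and QR.
Discontinuity in slope at Q on the released structure — sum the simple-span end rotations:
  span PQ: point load 83.1 at a = 3: Pab(L + a)/(6LEI) = 467.4/EI
  span PQ: UDL 38.5: wL³/(24EI) = 2772/EI
  span QR: point load 31.5 at a = 2.5: Pab(L + b)/(6LEI) = 49.22/EI
  relative rotation θ_0 = (3239 + 49.22)/EI = 3289/EI
A unit hogging moment at Q produces rotation L₁/(3EI) + L₂/(3EI) = 5.667/EI.
Slope continuity at Q: θ_0 = M_Q·5.667/EI, so M_Q = 3289/5.667 = 580.4 kip·ft (hogging).
Span QR, ΣM about R: R_Q^{QR}·5 = 78.75 + 580.4, so R_Q^{QR} = 131.8 kip and R_R = 31.5 − 131.8 = -100.3 kip.

R_R = -100.3 kip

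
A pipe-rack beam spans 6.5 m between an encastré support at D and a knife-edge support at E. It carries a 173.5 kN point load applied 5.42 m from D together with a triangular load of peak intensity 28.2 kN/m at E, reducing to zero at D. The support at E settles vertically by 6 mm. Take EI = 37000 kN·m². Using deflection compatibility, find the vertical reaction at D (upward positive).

Choose R_E as the redundant. The primary structure is the cantilever fixed at D.
Primary-structure tip deflection at E by superposition:
  point load 173.5 at a = 5.42: Pa²(3L − a)/(6EI) = 11961/EI
  triangular load, peak 28.2 at the free end: 11w₀L⁴/(120EI) = 4614/EI
  δ_0 = 16575/EI
Flexibility coefficient — unit upward force at E: δ_{EE} = L³/(3EI) = 91.54/EI.
With EI = 37000 kN·m²: δ_0 = 0.44797 m and δ_{EE} = 0.002474 m/kN.
Compatibility — the beam at E must follow the support down by 0.006 m: δ_0 − R_E·δ_{EE} = 0.006, so R_E = (0.44797 − 0.006)/0.002474 = 178.6 kN.
Vertical equilibrium: R_D = ΣP − R_E = 265.1 − 178.6 = 86.51 kN.

R_D = 86.51 kN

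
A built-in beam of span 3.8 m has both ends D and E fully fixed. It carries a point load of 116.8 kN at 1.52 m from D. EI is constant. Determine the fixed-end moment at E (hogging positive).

Take the two fixed-end moments M_D, M_E as redundants; the released structure is the simple span DE.
On the primary (simply-supported) span, the end slopes from the loading are:
  at D: point load 116.8 at a = 1.52: Pab(L + b)/(6LEI) = 107.9/EI
  at E: point load 116.8 at a = 1.52: Pab(L + a)/(6LEI) = 94.45/EI
  θ_D0 = 107.9/EI,  θ_E0 = 94.45/EI
Flexibility coefficients: a unit moment at one end gives L/(3EI) there and L/(6EI) at the far end, so f₁₁ = f₂₂ = 1.267/EI and f₁₂ = f₂₁ = 0.6333/EI.
Compatibility — zero rotation at each built-in end:
  1.267 M_D + 0.6333 M_E = 107.9
  0.6333 M_D + 1.267 M_E = 94.45
Solving the pair gives M_D = 63.91 kN·m and M_E = 42.61 kN·m (hogging).

M_E = 42.61 kN·m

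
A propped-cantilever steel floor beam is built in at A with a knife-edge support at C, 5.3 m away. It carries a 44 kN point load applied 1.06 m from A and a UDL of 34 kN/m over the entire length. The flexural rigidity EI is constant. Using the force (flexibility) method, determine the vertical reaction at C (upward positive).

R_C = 70.04 kN

Take the reaction at C as the redundant and release it; the primary structure is a cantilever fixed at A.
Primary-structure tip deflection at C by superposition:
  point load 44 at a = 1.06: Pa²(3L − a)/(6EI) = 122.3/EI
  UDL 34: wL⁴/(8EI) = 3353/EI
  δ_0 = 3476/EI
Flexibility coefficient — unit upward force at C: δ_{CC} = L³/(3EI) = 49.63/EI.
The prop prevents deflection at C: R_C = δ_0/δ_{CC} = 3476/49.63 = 70.04 kN.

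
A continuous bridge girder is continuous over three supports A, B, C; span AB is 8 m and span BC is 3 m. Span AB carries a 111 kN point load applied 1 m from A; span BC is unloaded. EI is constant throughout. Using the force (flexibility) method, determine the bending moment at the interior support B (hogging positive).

Release continuity at B by inserting a hinge; the redundant is the internal moment M_B. The primary structure is two simply-supported spans AB and BC.
Discontinuity in slope at B on the released structure — sum the simple-span end rotations:
  span AB: point load 111 at a = 1: Pab(L + a)/(6LEI) = 145.7/EI
  relative rotation θ_0 = (145.7 + 0)/EI = 145.7/EI
A unit hogging moment at B produces rotation L₁/(3EI) + L₂/(3EI) = 3.667/EI.
Compatibility: M_B·(L₁+L₂)/(3EI) = θ_0, giving M_B = 39.73 kN·m (hogging).

M_B = 39.73 kN·m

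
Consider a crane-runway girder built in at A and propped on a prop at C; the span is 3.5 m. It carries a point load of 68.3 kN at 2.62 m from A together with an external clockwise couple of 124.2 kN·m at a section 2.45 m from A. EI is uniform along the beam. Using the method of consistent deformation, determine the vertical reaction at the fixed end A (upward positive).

R_A = -23.22 kN

Release the roller at C. Primary structure: cantilever fixed at A.
Primary-structure tip deflection at C by superposition:
  point load 68.3 at a = 2.62: Pa²(3L − a)/(6EI) = 615.7/EI
  clockwise couple 124.2 at a = 2.45: M₀a(2L − a)/(2EI) = 692.3/EI
  δ_0 = 1308/EI
Flexibility coefficient — unit upward force at C: δ_{CC} = L³/(3EI) = 14.29/EI.
The prop prevents deflection at C: R_C = δ_0/δ_{CC} = 1308/14.29 = 91.52 kN.
Vertical equilibrium: R_A = ΣP − R_C = 68.3 − 91.52 = -23.22 kN.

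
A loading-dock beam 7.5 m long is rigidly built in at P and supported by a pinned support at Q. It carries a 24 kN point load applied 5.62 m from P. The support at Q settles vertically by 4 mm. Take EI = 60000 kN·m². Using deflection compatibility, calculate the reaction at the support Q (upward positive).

R_Q = 13.46 kN

Remove the prop at Q; the released (primary) structure is a cantilever built in at P.
Deflection at Q on the released cantilever, summing each load's contribution:
  point load 24 at a = 5.62: Pa²(3L − a)/(6EI) = 2133/EI
Tip deflection under a unit load at Q: L³/(3EI) = 140.6/EI.
With EI = 60000 kN·m²: δ_0 = 0.035543 m and δ_{QQ} = 0.002344 m/kN.
Compatibility — the beam at Q must follow the support down by 0.004 m: δ_0 − R_Q·δ_{QQ} = 0.004, so R_Q = (0.035543 − 0.004)/0.002344 = 13.46 kN.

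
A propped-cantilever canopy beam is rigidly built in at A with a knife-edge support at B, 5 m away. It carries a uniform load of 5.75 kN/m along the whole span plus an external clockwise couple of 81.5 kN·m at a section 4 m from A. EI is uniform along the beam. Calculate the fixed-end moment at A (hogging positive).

Release the roller at B. Primary structure: cantilever fixed at A.
Free-end deflection of the primary structure under the applied loading (downward +):
  UDL 5.75: wL⁴/(8EI) = 449.2/EI
  clockwise couple 81.5 at a = 4: M₀a(2L − a)/(2EI) = 978/EI
  δ_0 = 1427/EI
Flexibility coefficient — unit upward force at B: δ_{BB} = L³/(3EI) = 41.67/EI.
Compatibility at B: δ_0 − R_B·δ_{BB} = 0, so R_B = 1427/41.67 = 34.25 kN.
Moment equilibrium about A: M_A = Σ(load moments about A) − R_B·L = 153.4 − 34.25×5 = -17.89 kN·m.

M_A = -17.89 kN·m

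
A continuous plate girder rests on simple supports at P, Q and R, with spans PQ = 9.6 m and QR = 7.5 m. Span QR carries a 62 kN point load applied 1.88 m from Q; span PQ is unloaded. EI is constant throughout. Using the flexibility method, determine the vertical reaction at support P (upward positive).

Release continuity at Q by inserting a hinge; the redundant is the internal moment M_Q. The primary structure is two simply-supported spans PQ and QR.
End slopes at the hinge Q, treating each span as simply supported:
  span QR: point load 62 at a = 1.88: Pab(L + b)/(6LEI) = 191/EI
  relative rotation θ_0 = (0 + 191)/EI = 191/EI
A unit hogging moment at Q produces rotation L₁/(3EI) + L₂/(3EI) = 5.7/EI.
Compatibility: M_Q·(L₁+L₂)/(3EI) = θ_0, giving M_Q = 33.51 kN·m (hogging).
Span PQ, ΣM about P with M_Q applied at Q: R_Q^{PQ}·9.6 = 0 + 33.51, so R_Q^{PQ} = 3.49 kN and R_P = 0 − 3.49 = -3.49 kN.

R_P = -3.49 kN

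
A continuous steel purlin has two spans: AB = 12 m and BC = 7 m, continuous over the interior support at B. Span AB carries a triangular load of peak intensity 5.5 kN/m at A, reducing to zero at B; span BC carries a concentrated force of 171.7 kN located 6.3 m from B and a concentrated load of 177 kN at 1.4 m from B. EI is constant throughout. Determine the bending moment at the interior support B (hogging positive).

M_B = 116.8 kN·m

Release continuity at B by inserting a hinge; the redundant is the internal moment M_B. The primary structure is two simply-supported spans AB and BC.
Discontinuity in slope at B on the released structure — sum the simple-span end rotations:
  span AB: triangular load, peak 5.5: 7w₀L³/(360EI) = 184.8/EI
  span BC: point load 171.7 at a = 6.3: Pab(L + b)/(6LEI) = 138.8/EI
  span BC: point load 177 at a = 1.4: Pab(L + b)/(6LEI) = 416.3/EI
  relative rotation θ_0 = (184.8 + 555.1)/EI = 739.9/EI
A unit hogging moment at B produces rotation L₁/(3EI) + L₂/(3EI) = 6.333/EI.
Compatibility: M_B·(L₁+L₂)/(3EI) = θ_0, giving M_B = 116.8 kN·m (hogging).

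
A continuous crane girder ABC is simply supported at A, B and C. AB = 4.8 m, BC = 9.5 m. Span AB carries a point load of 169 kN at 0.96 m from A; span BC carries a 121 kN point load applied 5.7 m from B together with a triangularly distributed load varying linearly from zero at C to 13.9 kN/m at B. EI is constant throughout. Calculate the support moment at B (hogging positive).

Take M_B as the redundant. Released structure: two simple spans AB and BC with a hinge at B.
Rotations at B on the released spans (each span's end-slope, ×1/EI):
  span AB: point load 169 at a = 0.96: Pab(L + a)/(6LEI) = 124.6/EI
  span BC: point load 121 at a = 5.7: Pab(L + b)/(6LEI) = 611.5/EI
  span BC: triangular load, peak 13.9: w₀L³/(45EI) = 264.8/EI
  relative rotation θ_0 = (124.6 + 876.4)/EI = 1001/EI
A unit hogging moment at B produces rotation L₁/(3EI) + L₂/(3EI) = 4.767/EI.
Slope continuity at B: θ_0 = M_B·4.767/EI, so M_B = 1001/4.767 = 210 kN·m (hogging).

M_B = 210 kN·m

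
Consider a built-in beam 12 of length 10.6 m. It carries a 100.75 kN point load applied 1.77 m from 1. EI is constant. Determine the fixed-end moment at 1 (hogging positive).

Take the two fixed-end moments M_1, M_2 as redundants; the released structure is the simple span 12.
On the primary (simply-supported) span, the end slopes from the loading are:
  at 1: point load 100.75 at a = 1.77: Pab(L + b)/(6LEI) = 481.1/EI
  at 2: point load 100.75 at a = 1.77: Pab(L + a)/(6LEI) = 306.3/EI
  θ_10 = 481.1/EI,  θ_20 = 306.3/EI
Flexibility coefficients: a unit moment at one end gives L/(3EI) there and L/(6EI) at the far end, so f₁₁ = f₂₂ = 3.533/EI and f₁₂ = f₂₁ = 1.767/EI.
Compatibility — zero rotation at each built-in end:
  3.533 M_1 + 1.767 M_2 = 481.1
  1.767 M_1 + 3.533 M_2 = 306.3
Solving the pair gives M_1 = 123.7 kN·m and M_2 = 24.81 kN·m (hogging).

M_1 = 123.7 kN·m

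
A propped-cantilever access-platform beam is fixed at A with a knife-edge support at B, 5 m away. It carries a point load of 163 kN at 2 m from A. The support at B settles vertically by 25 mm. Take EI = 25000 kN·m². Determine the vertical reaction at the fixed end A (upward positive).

R_A = 144.1 kN

Release the roller at B. Primary structure: cantilever fixed at A.
Downward deflection at the released point B due to the loads:
  point load 163 at a = 2: Pa²(3L − a)/(6EI) = 1413/EI
Tip deflection under a unit load at B: L³/(3EI) = 41.67/EI.
With EI = 25000 kN·m²: δ_0 = 0.056507 m and δ_{BB} = 0.001667 m/kN.
Compatibility — the beam at B must follow the support down by 0.025 m: δ_0 − R_B·δ_{BB} = 0.025, so R_B = (0.056507 − 0.025)/0.001667 = 18.9 kN.
Vertical equilibrium: R_A = ΣP − R_B = 163 − 18.9 = 144.1 kN.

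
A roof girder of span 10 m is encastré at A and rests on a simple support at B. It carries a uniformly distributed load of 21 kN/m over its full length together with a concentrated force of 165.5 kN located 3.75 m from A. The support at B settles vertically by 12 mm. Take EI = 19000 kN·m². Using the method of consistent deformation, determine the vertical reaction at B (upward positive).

Choose R_B as the redundant. The primary structure is the cantilever fixed at A.
Deflection at B on the released cantilever, summing each load's contribution:
  UDL 21: wL⁴/(8EI) = 26250/EI
  point load 165.5 at a = 3.75: Pa²(3L − a)/(6EI) = 10182/EI
  δ_0 = 36432/EI
Flexibility coefficient — unit upward force at B: δ_{BB} = L³/(3EI) = 333.3/EI.
With EI = 19000 kN·m²: δ_0 = 1.9175 m and δ_{BB} = 0.017544 m/kN.
Compatibility — the beam at B must follow the support down by 0.012 m: δ_0 − R_B·δ_{BB} = 0.012, so R_B = (1.9175 − 0.012)/0.017544 = 108.6 kN.

R_B = 108.6 kN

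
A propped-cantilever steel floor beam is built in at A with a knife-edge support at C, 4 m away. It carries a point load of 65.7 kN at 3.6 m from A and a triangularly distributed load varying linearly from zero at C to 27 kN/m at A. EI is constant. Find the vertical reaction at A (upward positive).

R_A = 53.02 kN

Remove the prop at C; the released (primary) structure is a cantilever built in at A.
Deflection at C on the released cantilever, summing each load's contribution:
  point load 65.7 at a = 3.6: Pa²(3L − a)/(6EI) = 1192/EI
  triangular load, peak 27 at the fixed end: w₀L⁴/(30EI) = 230.4/EI
  δ_0 = 1422/EI
Tip deflection under a unit load at C: L³/(3EI) = 21.33/EI.
Compatibility at C: δ_0 − R_C·δ_{CC} = 0, so R_C = 1422/21.33 = 66.68 kN.
Vertical equilibrium: R_A = ΣP − R_C = 119.7 − 66.68 = 53.02 kN.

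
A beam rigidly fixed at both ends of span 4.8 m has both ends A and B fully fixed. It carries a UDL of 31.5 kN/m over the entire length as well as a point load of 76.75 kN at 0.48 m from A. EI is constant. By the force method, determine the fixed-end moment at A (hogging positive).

M_A = 90.32 kN·m

Take the two fixed-end moments M_A, M_B as redundants; the released structure is the simple span AB.
End rotations of the released simple span under the applied load (×1/EI):
  at A: UDL 31.5: wL³/(24EI) = 145.2/EI
  at B: UDL 31.5: wL³/(24EI) = 145.2/EI
  at A: point load 76.75 at a = 0.48: Pab(L + b)/(6LEI) = 50.4/EI
  at B: point load 76.75 at a = 0.48: Pab(L + a)/(6LEI) = 29.18/EI
  θ_A0 = 195.5/EI,  θ_B0 = 174.3/EI
Flexibility coefficients: a unit moment at one end gives L/(3EI) there and L/(6EI) at the far end, so f₁₁ = f₂₂ = 1.6/EI and f₁₂ = f₂₁ = 0.8/EI.
Compatibility — zero rotation at each built-in end:
  1.6 M_A + 0.8 M_B = 195.5
  0.8 M_A + 1.6 M_B = 174.3
Solving the pair gives M_A = 90.32 kN·m and M_B = 63.8 kN·m (hogging).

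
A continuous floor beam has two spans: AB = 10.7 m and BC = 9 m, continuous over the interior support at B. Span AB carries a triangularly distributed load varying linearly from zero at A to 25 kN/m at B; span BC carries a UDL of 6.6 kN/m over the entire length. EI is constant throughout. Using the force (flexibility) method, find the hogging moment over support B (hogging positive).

M_B = 134.2 kN·m

Insert a hinge at B; M_B is the redundant, and each span becomes simply supported.
End slopes at the hinge B, treating each span as simply supported:
  span AB: triangular load, peak 25: w₀L³/(45EI) = 680.6/EI
  span BC: UDL 6.6: wL³/(24EI) = 200.5/EI
  relative rotation θ_0 = (680.6 + 200.5)/EI = 881.1/EI
A unit hogging moment at B produces rotation L₁/(3EI) + L₂/(3EI) = 6.567/EI.
Slope continuity at B: θ_0 = M_B·6.567/EI, so M_B = 881.1/6.567 = 134.2 kN·m (hogging).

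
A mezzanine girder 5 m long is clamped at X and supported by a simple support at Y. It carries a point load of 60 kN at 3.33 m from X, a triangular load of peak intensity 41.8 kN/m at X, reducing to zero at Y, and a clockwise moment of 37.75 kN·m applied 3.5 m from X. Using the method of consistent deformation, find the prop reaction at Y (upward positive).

Remove the prop at Y; the released (primary) structure is a cantilever built in at X.
Downward deflection at the released point Y due to the loads:
  point load 60 at a = 3.33: Pa²(3L − a)/(6EI) = 1294/EI
  triangular load, peak 41.8 at the fixed end: w₀L⁴/(30EI) = 870.8/EI
  clockwise couple 37.75 at a = 3.5: M₀a(2L − a)/(2EI) = 429.4/EI
  δ_0 = 2594/EI
Flexibility coefficient — unit upward force at Y: δ_{YY} = L³/(3EI) = 41.67/EI.
The prop prevents deflection at Y: R_Y = δ_0/δ_{YY} = 2594/41.67 = 62.26 kN.

R_Y = 62.26 kN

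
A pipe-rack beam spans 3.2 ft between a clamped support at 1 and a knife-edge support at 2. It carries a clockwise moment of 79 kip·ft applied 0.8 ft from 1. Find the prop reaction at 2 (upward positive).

Take the reaction at 2 as the redundant and release it; the primary structure is a cantilever fixed at 1.
Downward deflection at the released point 2 due to the loads:
  clockwise couple 79 at a = 0.8: M₀a(2L − a)/(2EI) = 177/EI
Flexibility coefficient — unit upward force at 2: δ_{22} = L³/(3EI) = 10.92/EI.
The prop prevents deflection at 2: R_2 = δ_0/δ_{22} = 177/10.92 = 16.2 kip.

R_2 = 16.2 kip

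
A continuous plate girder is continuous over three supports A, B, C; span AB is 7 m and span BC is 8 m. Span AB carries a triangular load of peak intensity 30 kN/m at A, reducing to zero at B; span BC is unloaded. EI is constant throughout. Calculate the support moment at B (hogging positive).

M_B = 40.02 kN·m

Take M_B as the redundant. Released structure: two simple spans AB and BC with a hinge at B.
End slopes at the hinge B, treating each span as simply supported:
  span AB: triangular load, peak 30: 7w₀L³/(360EI) = 200.1/EI
  relative rotation θ_0 = (200.1 + 0)/EI = 200.1/EI
A unit hogging moment at B produces rotation L₁/(3EI) + L₂/(3EI) = 5/EI.
Compatibility: M_B·(L₁+L₂)/(3EI) = θ_0, giving M_B = 40.02 kN·m (hogging).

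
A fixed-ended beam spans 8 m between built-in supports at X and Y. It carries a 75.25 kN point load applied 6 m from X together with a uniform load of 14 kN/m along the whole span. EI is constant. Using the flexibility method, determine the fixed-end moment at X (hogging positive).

Release both end moments; the primary structure is a simply-supported span XY with redundants M_X and M_Y.
On the primary (simply-supported) span, the end slopes from the loading are:
  at X: point load 75.25 at a = 6: Pab(L + b)/(6LEI) = 188.1/EI
  at Y: point load 75.25 at a = 6: Pab(L + a)/(6LEI) = 263.4/EI
  at X: UDL 14: wL³/(24EI) = 298.7/EI
  at Y: UDL 14: wL³/(24EI) = 298.7/EI
  θ_X0 = 486.8/EI,  θ_Y0 = 562/EI
Flexibility coefficients: a unit moment at one end gives L/(3EI) there and L/(6EI) at the far end, so f₁₁ = f₂₂ = 2.667/EI and f₁₂ = f₂₁ = 1.333/EI.
Compatibility — zero rotation at each built-in end:
  2.667 M_X + 1.333 M_Y = 486.8
  1.333 M_X + 2.667 M_Y = 562
Solving the pair gives M_X = 102.9 kN·m and M_Y = 159.3 kN·m (hogging).

M_X = 102.9 kN·m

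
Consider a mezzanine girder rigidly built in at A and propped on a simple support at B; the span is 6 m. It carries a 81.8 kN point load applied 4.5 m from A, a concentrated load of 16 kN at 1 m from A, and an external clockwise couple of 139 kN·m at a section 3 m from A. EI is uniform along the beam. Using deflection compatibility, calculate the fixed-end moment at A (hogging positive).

Release the roller at B. Primary structure: cantilever fixed at A.
Deflection at B on the released cantilever, summing each load's contribution:
  point load 81.8 at a = 4.5: Pa²(3L − a)/(6EI) = 3727/EI
  point load 16 at a = 1: Pa²(3L − a)/(6EI) = 45.33/EI
  clockwise couple 139 at a = 3: M₀a(2L − a)/(2EI) = 1876/EI
  δ_0 = 5649/EI
Flexibility coefficient — unit upward force at B: δ_{BB} = L³/(3EI) = 72/EI.
The prop prevents deflection at B: R_B = δ_0/δ_{BB} = 5649/72 = 78.46 kN.
Moment equilibrium about A: M_A = Σ(load moments about A) − R_B·L = 523.1 − 78.46×6 = 52.36 kN·m.

M_A = 52.36 kN·m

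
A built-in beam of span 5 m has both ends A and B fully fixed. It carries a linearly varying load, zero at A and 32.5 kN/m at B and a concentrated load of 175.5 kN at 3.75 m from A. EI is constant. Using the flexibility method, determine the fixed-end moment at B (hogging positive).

Take the two fixed-end moments M_A, M_B as redundants; the released structure is the simple span AB.
Simple-span end rotations at A and B under the given loads:
  at A: triangular load, peak 32.5: 7w₀L³/(360EI) = 78.99/EI
  at B: triangular load, peak 32.5: w₀L³/(45EI) = 90.28/EI
  at A: point load 175.5 at a = 3.75: Pab(L + b)/(6LEI) = 171.4/EI
  at B: point load 175.5 at a = 3.75: Pab(L + a)/(6LEI) = 239.9/EI
  θ_A0 = 250.4/EI,  θ_B0 = 330.2/EI
Flexibility coefficients: a unit moment at one end gives L/(3EI) there and L/(6EI) at the far end, so f₁₁ = f₂₂ = 1.667/EI and f₁₂ = f₂₁ = 0.8333/EI.
Compatibility — zero rotation at each built-in end:
  1.667 M_A + 0.8333 M_B = 250.4
  0.8333 M_A + 1.667 M_B = 330.2
Solving the pair gives M_A = 68.22 kN·m and M_B = 164 kN·m (hogging).

M_B = 164 kN·m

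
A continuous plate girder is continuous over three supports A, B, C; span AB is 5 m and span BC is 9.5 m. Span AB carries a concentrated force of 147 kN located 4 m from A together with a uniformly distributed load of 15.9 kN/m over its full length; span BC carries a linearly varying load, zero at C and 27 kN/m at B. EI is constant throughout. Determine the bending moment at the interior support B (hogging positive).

M_B = 160.1 kN·m

Take M_B as the redundant. Released structure: two simple spans AB and BC with a hinge at B.
Rotations at B on the released spans (each span's end-slope, ×1/EI):
  span AB: point load 147 at a = 4: Pab(L + a)/(6LEI) = 176.4/EI
  span AB: UDL 15.9: wL³/(24EI) = 82.81/EI
  span BC: triangular load, peak 27: w₀L³/(45EI) = 514.4/EI
  relative rotation θ_0 = (259.2 + 514.4)/EI = 773.6/EI
A unit hogging moment at B produces rotation L₁/(3EI) + L₂/(3EI) = 4.833/EI.
Compatibility: M_B·(L₁+L₂)/(3EI) = θ_0, giving M_B = 160.1 kN·m (hogging).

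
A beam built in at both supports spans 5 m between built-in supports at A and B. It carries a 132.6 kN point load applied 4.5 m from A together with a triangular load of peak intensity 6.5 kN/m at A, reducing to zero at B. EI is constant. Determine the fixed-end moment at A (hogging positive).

Release both end moments; the primary structure is a simply-supported span AB with redundants M_A and M_B.
End rotations of the released simple span under the applied load (×1/EI):
  at A: point load 132.6 at a = 4.5: Pab(L + b)/(6LEI) = 54.7/EI
  at B: point load 132.6 at a = 4.5: Pab(L + a)/(6LEI) = 94.48/EI
  at A: triangular load, peak 6.5: w₀L³/(45EI) = 18.06/EI
  at B: triangular load, peak 6.5: 7w₀L³/(360EI) = 15.8/EI
  θ_A0 = 72.75/EI,  θ_B0 = 110.3/EI
Flexibility coefficients: a unit moment at one end gives L/(3EI) there and L/(6EI) at the far end, so f₁₁ = f₂₂ = 1.667/EI and f₁₂ = f₂₁ = 0.8333/EI.
Compatibility — zero rotation at each built-in end:
  1.667 M_A + 0.8333 M_B = 72.75
  0.8333 M_A + 1.667 M_B = 110.3
Solving the pair gives M_A = 14.09 kN·m and M_B = 59.12 kN·m (hogging).

M_A = 14.09 kN·m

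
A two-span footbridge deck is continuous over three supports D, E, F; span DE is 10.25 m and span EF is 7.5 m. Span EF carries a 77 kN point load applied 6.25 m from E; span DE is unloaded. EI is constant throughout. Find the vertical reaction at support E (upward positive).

Insert a hinge at E; M_E is the redundant, and each span becomes simply supported.
Discontinuity in slope at E on the released structure — sum the simple-span end rotations:
  span EF: point load 77 at a = 6.25: Pab(L + b)/(6LEI) = 117/EI
  relative rotation θ_0 = (0 + 117)/EI = 117/EI
A unit hogging moment at E produces rotation L₁/(3EI) + L₂/(3EI) = 5.917/EI.
Compatibility: M_E·(L₁+L₂)/(3EI) = θ_0, giving M_E = 19.77 kN·m (hogging).
Span DE, ΣM about D with M_E applied at E: R_E^{DE}·10.25 = 0 + 19.77, so R_E^{DE} = 1.929 kN and R_D = 0 − 1.929 = -1.929 kN.
Span EF, ΣM about F: R_E^{EF}·7.5 = 96.25 + 19.77, so R_E^{EF} = 15.47 kN and R_F = 77 − 15.47 = 61.53 kN.
R_E = 1.929 + 15.47 = 17.4 kN.

R_E = 17.4 kN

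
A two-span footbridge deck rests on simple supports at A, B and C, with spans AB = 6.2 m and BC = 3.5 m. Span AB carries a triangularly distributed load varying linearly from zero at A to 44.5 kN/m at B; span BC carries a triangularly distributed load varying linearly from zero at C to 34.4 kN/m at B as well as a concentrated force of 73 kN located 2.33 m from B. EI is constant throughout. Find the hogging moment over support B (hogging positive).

M_B = 96.71 kN·m

Release continuity at B by inserting a hinge; the redundant is the internal moment M_B. The primary structure is two simply-supported spans AB and BC.
End slopes at the hinge B, treating each span as simply supported:
  span AB: triangular load, peak 44.5: w₀L³/(45EI) = 235.7/EI
  span BC: triangular load, peak 34.4: w₀L³/(45EI) = 32.78/EI
  span BC: point load 73 at a = 2.33: Pab(L + b)/(6LEI) = 44.25/EI
  relative rotation θ_0 = (235.7 + 77.03)/EI = 312.7/EI
A unit hogging moment at B produces rotation L₁/(3EI) + L₂/(3EI) = 3.233/EI.
Slope continuity at B: θ_0 = M_B·3.233/EI, so M_B = 312.7/3.233 = 96.71 kN·m (hogging).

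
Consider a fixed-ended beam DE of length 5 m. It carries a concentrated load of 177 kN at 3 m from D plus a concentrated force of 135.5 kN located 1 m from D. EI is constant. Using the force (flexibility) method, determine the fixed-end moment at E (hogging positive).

M_E = 149.1 kN·m

Release both end moments; the primary structure is a simply-supported span DE with redundants M_D and M_E.
Simple-span end rotations at D and E under the given loads:
  at D: point load 177 at a = 3: Pab(L + b)/(6LEI) = 247.8/EI
  at E: point load 177 at a = 3: Pab(L + a)/(6LEI) = 283.2/EI
  at D: point load 135.5 at a = 1: Pab(L + b)/(6LEI) = 162.6/EI
  at E: point load 135.5 at a = 1: Pab(L + a)/(6LEI) = 108.4/EI
  θ_D0 = 410.4/EI,  θ_E0 = 391.6/EI
Flexibility coefficients: a unit moment at one end gives L/(3EI) there and L/(6EI) at the far end, so f₁₁ = f₂₂ = 1.667/EI and f₁₂ = f₂₁ = 0.8333/EI.
Compatibility — zero rotation at each built-in end:
  1.667 M_D + 0.8333 M_E = 410.4
  0.8333 M_D + 1.667 M_E = 391.6
Solving the pair gives M_D = 171.7 kN·m and M_E = 149.1 kN·m (hogging).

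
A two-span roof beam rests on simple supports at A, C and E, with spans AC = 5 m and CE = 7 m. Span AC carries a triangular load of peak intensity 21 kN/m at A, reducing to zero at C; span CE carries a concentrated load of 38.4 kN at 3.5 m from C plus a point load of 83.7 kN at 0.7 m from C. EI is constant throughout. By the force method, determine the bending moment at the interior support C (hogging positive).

Release continuity at C by inserting a hinge; the redundant is the internal moment M_C. The primary structure is two simply-supported spans AC and CE.
Discontinuity in slope at C on the released structure — sum the simple-span end rotations:
  span AC: triangular load, peak 21: 7w₀L³/(360EI) = 51.04/EI
  span CE: point load 38.4 at a = 3.5: Pab(L + b)/(6LEI) = 117.6/EI
  span CE: point load 83.7 at a = 0.7: Pab(L + b)/(6LEI) = 116.9/EI
  relative rotation θ_0 = (51.04 + 234.5)/EI = 285.5/EI
A unit hogging moment at C produces rotation L₁/(3EI) + L₂/(3EI) = 4/EI.
Compatibility: M_C·(L₁+L₂)/(3EI) = θ_0, giving M_C = 71.38 kN·m (hogging).

M_C = 71.38 kN·m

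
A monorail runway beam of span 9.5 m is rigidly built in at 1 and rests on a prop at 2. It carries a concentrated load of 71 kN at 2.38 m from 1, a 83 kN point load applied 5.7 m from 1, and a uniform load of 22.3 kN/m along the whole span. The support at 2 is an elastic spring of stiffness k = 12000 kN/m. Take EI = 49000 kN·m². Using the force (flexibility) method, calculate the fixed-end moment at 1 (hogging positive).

Remove the prop at 2; the released (primary) structure is a cantilever built in at 1.
Primary-structure tip deflection at 2 by superposition:
  point load 71 at a = 2.38: Pa²(3L − a)/(6EI) = 1751/EI
  point load 83 at a = 5.7: Pa²(3L − a)/(6EI) = 10247/EI
  UDL 22.3: wL⁴/(8EI) = 22704/EI
  δ_0 = 34702/EI
Tip deflection under a unit load at 2: L³/(3EI) = 285.8/EI.
With EI = 49000 kN·m²: δ_0 = 0.70821 m and δ_{22} = 0.005832 m/kN.
Compatibility — the spring shortens by R_2/k under the reaction it provides: δ_0 − R_2·δ_{22} = R_2/k. With 1/k = 0.000083 m/kN, R_2 = δ_0 / (δ_{22} + 1/k) = 0.70821 / (0.005832 + 0.000083) = 119.7 kN.
Moment equilibrium about 1: M_1 = Σ(load moments about 1) − R_2·L = 1648 − 119.7×9.5 = 511.1 kN·m.

M_1 = 511.1 kN·m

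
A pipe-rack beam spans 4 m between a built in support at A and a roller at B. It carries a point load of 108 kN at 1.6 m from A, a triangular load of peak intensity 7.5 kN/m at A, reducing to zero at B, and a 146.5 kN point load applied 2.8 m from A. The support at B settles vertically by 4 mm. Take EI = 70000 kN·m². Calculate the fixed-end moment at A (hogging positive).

M_A = 223.4 kN·m

Take the reaction at B as the redundant and release it; the primary structure is a cantilever fixed at A.
Downward deflection at the released point B due to the loads:
  point load 108 at a = 1.6: Pa²(3L − a)/(6EI) = 479.2/EI
  triangular load, peak 7.5 at the fixed end: w₀L⁴/(30EI) = 64/EI
  point load 146.5 at a = 2.8: Pa²(3L − a)/(6EI) = 1761/EI
  δ_0 = 2304/EI
Tip deflection under a unit load at B: L³/(3EI) = 21.33/EI.
With EI = 70000 kN·m²: δ_0 = 0.032919 m and δ_{BB} = 0.000305 m/kN.
Compatibility — the beam at B must follow the support down by 0.004 m: δ_0 − R_B·δ_{BB} = 0.004, so R_B = (0.032919 − 0.004)/0.000305 = 94.89 kN.
Moment equilibrium about A: M_A = Σ(load moments about A) − R_B·L = 603 − 94.89×4 = 223.4 kN·m.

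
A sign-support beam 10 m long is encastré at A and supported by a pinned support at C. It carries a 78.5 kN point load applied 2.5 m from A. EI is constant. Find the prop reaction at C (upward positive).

Choose R_C as the redundant. The primary structure is the cantilever fixed at A.
Free-end deflection of the primary structure under the applied loading (downward +):
  point load 78.5 at a = 2.5: Pa²(3L − a)/(6EI) = 2249/EI
Tip deflection under a unit load at C: L³/(3EI) = 333.3/EI.
Compatibility at C: δ_0 − R_C·δ_{CC} = 0, so R_C = 2249/333.3 = 6.746 kN.

R_C = 6.746 kN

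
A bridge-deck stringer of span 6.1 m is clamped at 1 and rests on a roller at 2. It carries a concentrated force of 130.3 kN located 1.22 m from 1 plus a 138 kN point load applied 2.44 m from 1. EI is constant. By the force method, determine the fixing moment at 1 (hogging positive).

Release the roller at 2. Primary structure: cantilever fixed at 1.
Deflection at 2 on the released cantilever, summing each load's contribution:
  point load 130.3 at a = 1.22: Pa²(3L − a)/(6EI) = 552.1/EI
  point load 138 at a = 2.44: Pa²(3L − a)/(6EI) = 2172/EI
  δ_0 = 2724/EI
Flexibility coefficient — unit upward force at 2: δ_{22} = L³/(3EI) = 75.66/EI.
The prop prevents deflection at 2: R_2 = δ_0/δ_{22} = 2724/75.66 = 36 kN.
Moment equilibrium about 1: M_1 = Σ(load moments about 1) − R_2·L = 495.7 − 36×6.1 = 276.1 kN·m.

M_1 = 276.1 kN·m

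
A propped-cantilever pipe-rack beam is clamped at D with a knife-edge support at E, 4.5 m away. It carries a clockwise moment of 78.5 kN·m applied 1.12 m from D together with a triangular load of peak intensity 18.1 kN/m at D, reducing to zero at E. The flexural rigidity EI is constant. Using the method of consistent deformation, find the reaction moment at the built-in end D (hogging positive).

M_D = 51.62 kN·m

Remove the prop at E; the released (primary) structure is a cantilever built in at D.
Free-end deflection of the primary structure under the applied loading (downward +):
  clockwise couple 78.5 at a = 1.12: M₀a(2L − a)/(2EI) = 346.4/EI
  triangular load, peak 18.1 at the fixed end: w₀L⁴/(30EI) = 247.4/EI
  δ_0 = 593.8/EI
Flexibility coefficient — unit upward force at E: δ_{EE} = L³/(3EI) = 30.38/EI.
Compatibility at E: δ_0 − R_E·δ_{EE} = 0, so R_E = 593.8/30.38 = 19.55 kN.
Moment equilibrium about D: M_D = Σ(load moments about D) − R_E·L = 139.6 − 19.55×4.5 = 51.62 kN·m.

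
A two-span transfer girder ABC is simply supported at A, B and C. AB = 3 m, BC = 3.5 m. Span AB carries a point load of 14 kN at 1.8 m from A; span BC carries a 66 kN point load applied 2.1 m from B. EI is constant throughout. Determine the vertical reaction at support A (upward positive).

Release continuity at B by inserting a hinge; the redundant is the internal moment M_B. The primary structure is two simply-supported spans AB and BC.
Discontinuity in slope at B on the released structure — sum the simple-span end rotations:
  span AB: point load 14 at a = 1.8: Pab(L + a)/(6LEI) = 8.064/EI
  span BC: point load 66 at a = 2.1: Pab(L + b)/(6LEI) = 45.28/EI
  relative rotation θ_0 = (8.064 + 45.28)/EI = 53.34/EI
A unit hogging moment at B produces rotation L₁/(3EI) + L₂/(3EI) = 2.167/EI.
Slope continuity at B: θ_0 = M_B·2.167/EI, so M_B = 53.34/2.167 = 24.62 kN·m (hogging).
Span AB, ΣM about A with M_B applied at B: R_B^{AB}·3 = 25.2 + 24.62, so R_B^{AB} = 16.61 kN and R_A = 14 − 16.61 = -2.606 kN.

R_A = -2.606 kN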